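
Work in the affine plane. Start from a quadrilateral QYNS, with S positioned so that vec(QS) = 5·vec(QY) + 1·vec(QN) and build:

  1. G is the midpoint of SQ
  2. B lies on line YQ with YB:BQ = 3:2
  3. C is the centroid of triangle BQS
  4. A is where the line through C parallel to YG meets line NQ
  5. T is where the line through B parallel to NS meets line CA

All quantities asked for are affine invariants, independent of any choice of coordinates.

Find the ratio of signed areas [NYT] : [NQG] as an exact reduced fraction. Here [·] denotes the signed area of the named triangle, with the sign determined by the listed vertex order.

[NYT]:[NQG] = -2/25

Choose coordinates Q = (0, 0), Y = (1, 0), N = (0, 1), S = (5, 1).
1. G is the midpoint of SQ ⇒ G = (5/2, 1/2)
2. B lies on line YQ with YB:BQ = 3:2 ⇒ B = (2/5, 0)
3. C is the centroid of triangle BQS ⇒ C = (9/5, 1/3)
4. A is where the line through C parallel to YG meets line NQ ⇒ A = (0, -4/15)
5. T is where the line through B parallel to NS meets line CA ⇒ T = (4/5, 0)
2·[NYT] = -1/5, 2·[NQG] = 5/2
[NYT]:[NQG] = -1/5:5/2 = -2/25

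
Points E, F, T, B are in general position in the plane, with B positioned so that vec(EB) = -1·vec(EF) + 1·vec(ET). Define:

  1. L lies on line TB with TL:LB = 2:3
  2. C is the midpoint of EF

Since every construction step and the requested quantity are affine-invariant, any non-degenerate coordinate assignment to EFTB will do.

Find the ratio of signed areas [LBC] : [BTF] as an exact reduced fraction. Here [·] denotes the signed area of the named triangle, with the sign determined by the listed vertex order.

Work in coordinates with E = (0, 0), F = (1, 0), T = (0, 1), B = (-1, 1).
1. L lies on line TB with TL:LB = 2:3 ⇒ L = (-2/5, 1)
2. C is the midpoint of EF ⇒ C = (1/2, 0)
2·[LBC] = 3/5, 2·[BTF] = -1
[LBC]:[BTF] = 3/5:-1 = -3/5

[LBC]:[BTF] = -3/5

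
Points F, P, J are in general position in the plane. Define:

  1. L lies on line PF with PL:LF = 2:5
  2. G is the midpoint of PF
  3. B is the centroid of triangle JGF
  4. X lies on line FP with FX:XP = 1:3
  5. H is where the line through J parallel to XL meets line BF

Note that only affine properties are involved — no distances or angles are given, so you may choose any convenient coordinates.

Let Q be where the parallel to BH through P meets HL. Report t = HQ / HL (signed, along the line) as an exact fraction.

Set F = (0, 0), P = (1, 0), J = (0, 1); any affine frame gives the same invariant.
1. L lies on line PF with PL:LF = 2:5 ⇒ L = (5/7, 0)
2. G is the midpoint of PF ⇒ G = (1/2, 0)
3. B is the centroid of triangle JGF ⇒ B = (1/6, 1/3)
4. X lies on line FP with FX:XP = 1:3 ⇒ X = (1/4, 0)
5. H is where the line through J parallel to XL meets line BF ⇒ H = (1/2, 1)
through P parallel to BH: direction (1/3, 2/3); meets HL at Q = (4/5, -2/5)
Q = H + t·(L−H) with t = 7/5

t = 7/5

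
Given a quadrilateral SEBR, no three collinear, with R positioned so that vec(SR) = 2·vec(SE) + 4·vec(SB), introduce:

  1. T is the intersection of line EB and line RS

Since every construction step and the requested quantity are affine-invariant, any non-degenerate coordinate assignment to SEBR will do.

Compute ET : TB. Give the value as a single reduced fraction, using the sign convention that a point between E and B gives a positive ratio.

Work in coordinates with S = (0, 0), E = (1, 0), B = (0, 1), R = (2, 4).
1. T is the intersection of line EB and line RS ⇒ T = (1/3, 2/3)
T = E + t·(B−E) with t = 2/3, so ET:TB = t:(1−t) = 2/3:1/3

ET:TB = 2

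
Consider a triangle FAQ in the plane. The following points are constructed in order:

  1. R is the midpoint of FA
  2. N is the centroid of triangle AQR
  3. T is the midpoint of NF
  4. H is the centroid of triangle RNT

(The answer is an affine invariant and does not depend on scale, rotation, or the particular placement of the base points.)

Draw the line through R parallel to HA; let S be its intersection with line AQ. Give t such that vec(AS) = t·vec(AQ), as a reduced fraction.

t = -1/5

Work in coordinates with F = (0, 0), A = (1, 0), Q = (0, 1).
1. R is the midpoint of FA ⇒ R = (1/2, 0)
2. N is the centroid of triangle AQR ⇒ N = (1/2, 1/3)
3. T is the midpoint of NF ⇒ T = (1/4, 1/6)
4. H is the centroid of triangle RNT ⇒ H = (5/12, 1/6)
through R parallel to HA: direction (7/12, -1/6); meets AQ at S = (6/5, -1/5)
S = A + t·(Q−A) with t = -1/5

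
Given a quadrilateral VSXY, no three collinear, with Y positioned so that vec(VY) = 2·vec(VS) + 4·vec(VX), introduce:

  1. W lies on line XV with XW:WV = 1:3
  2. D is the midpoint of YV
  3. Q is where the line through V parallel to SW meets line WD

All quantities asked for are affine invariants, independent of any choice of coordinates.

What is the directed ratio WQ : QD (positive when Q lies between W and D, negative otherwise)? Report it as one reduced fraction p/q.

Work in coordinates with V = (0, 0), S = (1, 0), X = (0, 1), Y = (2, 4).
1. W lies on line XV with XW:WV = 1:3 ⇒ W = (0, 3/4)
2. D is the midpoint of YV ⇒ D = (1, 2)
3. Q is where the line through V parallel to SW meets line WD ⇒ Q = (-3/8, 9/32)
Q = W + t·(D−W) with t = -3/8, so WQ:QD = t:(1−t) = -3/8:11/8

WQ:QD = -3/11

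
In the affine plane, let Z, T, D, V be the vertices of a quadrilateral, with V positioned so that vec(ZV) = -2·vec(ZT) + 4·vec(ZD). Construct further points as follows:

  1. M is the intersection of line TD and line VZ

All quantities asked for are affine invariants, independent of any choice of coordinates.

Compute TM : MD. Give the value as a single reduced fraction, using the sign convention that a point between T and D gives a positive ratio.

TM:MD = -2

Assign Z = (0, 0), T = (1, 0), D = (0, 1), V = (-2, 4) — the answer is frame-independent, so this choice is without loss of generality.
1. M is the intersection of line TD and line VZ ⇒ M = (-1, 2)
M = T + t·(D−T) with t = 2, so TM:MD = t:(1−t) = 2:-1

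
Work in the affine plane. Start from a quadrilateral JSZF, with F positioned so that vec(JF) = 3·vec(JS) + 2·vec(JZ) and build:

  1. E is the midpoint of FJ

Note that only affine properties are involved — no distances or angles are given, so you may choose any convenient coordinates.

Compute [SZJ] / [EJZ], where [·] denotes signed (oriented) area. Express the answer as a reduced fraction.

[SZJ]:[EJZ] = -2/3

Work in coordinates with J = (0, 0), S = (1, 0), Z = (0, 1), F = (3, 2).
1. E is the midpoint of FJ ⇒ E = (3/2, 1)
2·[SZJ] = 1, 2·[EJZ] = -3/2
[SZJ]:[EJZ] = 1:-3/2 = -2/3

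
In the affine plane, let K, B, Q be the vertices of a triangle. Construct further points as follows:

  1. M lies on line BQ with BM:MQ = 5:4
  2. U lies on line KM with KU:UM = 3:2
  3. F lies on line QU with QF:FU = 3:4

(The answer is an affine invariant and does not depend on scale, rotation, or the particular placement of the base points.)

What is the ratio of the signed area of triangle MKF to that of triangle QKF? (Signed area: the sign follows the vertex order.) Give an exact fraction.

Set K = (0, 0), B = (1, 0), Q = (0, 1); any affine frame gives the same invariant.
1. M lies on line BQ with BM:MQ = 5:4 ⇒ M = (4/9, 5/9)
2. U lies on line KM with KU:UM = 3:2 ⇒ U = (4/15, 1/3)
3. F lies on line QU with QF:FU = 3:4 ⇒ F = (4/35, 5/7)
2·[MKF] = -16/63, 2·[QKF] = 4/35
[MKF]:[QKF] = -16/63:4/35 = -20/9

[MKF]:[QKF] = -20/9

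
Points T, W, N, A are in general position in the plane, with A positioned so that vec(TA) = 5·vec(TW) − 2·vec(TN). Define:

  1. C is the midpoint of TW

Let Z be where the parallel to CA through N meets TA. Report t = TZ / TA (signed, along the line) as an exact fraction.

t = 9/2

Assign T = (0, 0), W = (1, 0), N = (0, 1), A = (5, -2) — the answer is frame-independent, so this choice is without loss of generality.
1. C is the midpoint of TW ⇒ C = (1/2, 0)
through N parallel to CA: direction (9/2, -2); meets TA at Z = (45/2, -9)
Z = T + t·(A−T) with t = 9/2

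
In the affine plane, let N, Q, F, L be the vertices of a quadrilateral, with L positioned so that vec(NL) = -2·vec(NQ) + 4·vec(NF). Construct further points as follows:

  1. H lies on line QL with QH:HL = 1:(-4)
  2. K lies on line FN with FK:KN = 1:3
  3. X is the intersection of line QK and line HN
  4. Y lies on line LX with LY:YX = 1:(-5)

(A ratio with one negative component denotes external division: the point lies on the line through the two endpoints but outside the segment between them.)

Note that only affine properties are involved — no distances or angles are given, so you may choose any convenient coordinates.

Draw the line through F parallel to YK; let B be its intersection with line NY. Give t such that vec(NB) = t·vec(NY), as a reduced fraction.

Set N = (0, 0), Q = (1, 0), F = (0, 1), L = (-2, 4); any affine frame gives the same invariant.
1. H lies on line QL with QH:HL = 1:(-4) ⇒ H = (2, -4/3)
2. K lies on line FN with FK:KN = 1:3 ⇒ K = (0, 3/4)
3. X is the intersection of line QK and line HN ⇒ X = (9, -6)
4. Y lies on line LX with LY:YX = 1:(-5) ⇒ Y = (-19/4, 13/2)
through F parallel to YK: direction (19/4, -23/4); meets NY at B = (-19/3, 26/3)
B = N + t·(Y−N) with t = 4/3

t = 4/3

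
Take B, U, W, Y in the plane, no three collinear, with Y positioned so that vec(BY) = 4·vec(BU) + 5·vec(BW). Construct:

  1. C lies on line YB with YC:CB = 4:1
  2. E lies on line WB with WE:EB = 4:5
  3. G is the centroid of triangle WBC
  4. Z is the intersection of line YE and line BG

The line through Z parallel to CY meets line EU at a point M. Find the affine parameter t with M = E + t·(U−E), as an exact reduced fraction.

t = 2/65

Work in coordinates with B = (0, 0), U = (1, 0), W = (0, 1), Y = (4, 5).
1. C lies on line YB with YC:CB = 4:1 ⇒ C = (4/5, 1)
2. E lies on line WB with WE:EB = 4:5 ⇒ E = (0, 5/9)
3. G is the centroid of triangle WBC ⇒ G = (4/15, 2/3)
4. Z is the intersection of line YE and line BG ⇒ Z = (2/5, 1)
through Z parallel to CY: direction (16/5, 4); meets EU at M = (2/65, 7/13)
M = E + t·(U−E) with t = 2/65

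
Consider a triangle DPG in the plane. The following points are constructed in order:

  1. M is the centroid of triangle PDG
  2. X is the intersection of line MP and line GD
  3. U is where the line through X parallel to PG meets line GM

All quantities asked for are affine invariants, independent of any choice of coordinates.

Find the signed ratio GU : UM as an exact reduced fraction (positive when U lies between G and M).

GU:UM = -3

Choose coordinates D = (0, 0), P = (1, 0), G = (0, 1).
1. M is the centroid of triangle PDG ⇒ M = (1/3, 1/3)
2. X is the intersection of line MP and line GD ⇒ X = (0, 1/2)
3. U is where the line through X parallel to PG meets line GM ⇒ U = (1/2, 0)
U = G + t·(M−G) with t = 3/2, so GU:UM = t:(1−t) = 3/2:-1/2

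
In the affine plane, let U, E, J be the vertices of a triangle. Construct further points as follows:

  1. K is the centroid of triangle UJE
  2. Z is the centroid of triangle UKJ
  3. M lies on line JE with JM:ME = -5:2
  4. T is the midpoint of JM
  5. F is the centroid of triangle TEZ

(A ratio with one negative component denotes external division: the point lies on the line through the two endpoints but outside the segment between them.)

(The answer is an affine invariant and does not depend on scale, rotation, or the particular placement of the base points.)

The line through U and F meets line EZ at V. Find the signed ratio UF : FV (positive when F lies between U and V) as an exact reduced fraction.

Choose coordinates U = (0, 0), E = (1, 0), J = (0, 1).
1. K is the centroid of triangle UJE ⇒ K = (1/3, 1/3)
2. Z is the centroid of triangle UKJ ⇒ Z = (1/9, 4/9)
3. M lies on line JE with JM:ME = -5:2 ⇒ M = (5/3, -2/3)
4. T is the midpoint of JM ⇒ T = (5/6, 1/6)
5. F is the centroid of triangle TEZ ⇒ F = (35/54, 11/54)
line UF meets EZ at V = (35/57, 11/57)
F = U + t·(V−U) with t = 19/18, so UF:FV = 19/18:-1/18

UF:FV = -19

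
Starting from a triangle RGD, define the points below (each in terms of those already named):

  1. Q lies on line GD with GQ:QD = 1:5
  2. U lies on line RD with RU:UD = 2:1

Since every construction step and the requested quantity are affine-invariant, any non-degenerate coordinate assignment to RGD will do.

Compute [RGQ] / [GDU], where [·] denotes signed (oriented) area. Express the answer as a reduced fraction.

Assign R = (0, 0), G = (1, 0), D = (0, 1) — the answer is frame-independent, so this choice is without loss of generality.
1. Q lies on line GD with GQ:QD = 1:5 ⇒ Q = (5/6, 1/6)
2. U lies on line RD with RU:UD = 2:1 ⇒ U = (0, 2/3)
2·[RGQ] = 1/6, 2·[GDU] = 1/3
[RGQ]:[GDU] = 1/6:1/3 = 1/2

[RGQ]:[GDU] = 1/2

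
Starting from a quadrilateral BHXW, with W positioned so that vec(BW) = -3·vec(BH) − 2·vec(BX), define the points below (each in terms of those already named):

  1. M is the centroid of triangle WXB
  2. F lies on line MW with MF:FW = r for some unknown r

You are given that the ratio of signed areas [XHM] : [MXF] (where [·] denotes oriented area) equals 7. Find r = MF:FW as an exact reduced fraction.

Choose coordinates B = (0, 0), H = (1, 0), X = (0, 1), W = (-3, -2).
1. M is the centroid of triangle WXB ⇒ M = (-1, -1/3)
2. With MF:FW = r, write λ = r/(r+1) so F = M + λ·(W−M); F is affine-linear in λ
Every point depending on F is an affine combination of F and λ-independent points, so each such coordinate is linear in λ; the λ² term in each signed area is a multiple of (W−M)×(W−M) = 0, so 2·[XHM] and 2·[MXF] are each linear in λ. Evaluating at λ=0 and λ=1:
  2·[XHM] = -7/3,   2·[MXF] = λ
So [XHM]:[MXF] = (-7/3) / (λ). Setting this equal to 7:
  -7/3 = 7·(λ)  ⇒  λ = -1/3
Then r = λ/(1−λ) = (-1/3)/(4/3) = -1/4. Check: with r = -1/4, F = (-1/3, 2/9) and [XHM]:[MXF] = 7 as required.

r = -1/4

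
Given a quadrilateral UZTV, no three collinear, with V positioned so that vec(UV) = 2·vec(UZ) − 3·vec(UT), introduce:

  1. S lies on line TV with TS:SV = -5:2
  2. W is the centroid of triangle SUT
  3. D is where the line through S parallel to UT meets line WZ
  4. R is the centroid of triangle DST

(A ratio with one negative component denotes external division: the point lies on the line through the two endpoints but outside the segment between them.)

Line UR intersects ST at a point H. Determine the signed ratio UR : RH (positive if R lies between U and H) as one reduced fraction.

Work in coordinates with U = (0, 0), Z = (1, 0), T = (0, 1), V = (2, -3).
1. S lies on line TV with TS:SV = -5:2 ⇒ S = (10/3, -17/3)
2. W is the centroid of triangle SUT ⇒ W = (10/9, -14/9)
3. D is where the line through S parallel to UT meets line WZ ⇒ D = (10/3, -98/3)
4. R is the centroid of triangle DST ⇒ R = (20/9, -112/9)
line UR meets ST at H = (-5/18, 14/9)
R = U + t·(H−U) with t = -8, so UR:RH = -8:9

UR:RH = -8/9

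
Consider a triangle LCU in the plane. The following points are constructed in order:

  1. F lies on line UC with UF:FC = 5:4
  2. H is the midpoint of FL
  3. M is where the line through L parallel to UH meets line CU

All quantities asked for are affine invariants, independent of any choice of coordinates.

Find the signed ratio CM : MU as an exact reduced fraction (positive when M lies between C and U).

CM:MU = -14/5

Set L = (0, 0), C = (1, 0), U = (0, 1); any affine frame gives the same invariant.
1. F lies on line UC with UF:FC = 5:4 ⇒ F = (5/9, 4/9)
2. H is the midpoint of FL ⇒ H = (5/18, 2/9)
3. M is where the line through L parallel to UH meets line CU ⇒ M = (-5/9, 14/9)
M = C + t·(U−C) with t = 14/9, so CM:MU = t:(1−t) = 14/9:-5/9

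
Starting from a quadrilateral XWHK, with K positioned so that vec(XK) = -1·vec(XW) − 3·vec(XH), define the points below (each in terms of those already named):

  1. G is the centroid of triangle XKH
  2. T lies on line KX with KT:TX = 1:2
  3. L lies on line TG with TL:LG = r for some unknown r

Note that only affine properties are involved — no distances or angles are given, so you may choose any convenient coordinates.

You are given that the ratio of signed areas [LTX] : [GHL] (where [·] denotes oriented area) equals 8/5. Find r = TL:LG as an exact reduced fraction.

r = 4/5

Work in coordinates with X = (0, 0), W = (1, 0), H = (0, 1), K = (-1, -3).
1. G is the centroid of triangle XKH ⇒ G = (-1/3, -2/3)
2. T lies on line KX with KT:TX = 1:2 ⇒ T = (-2/3, -2)
3. With TL:LG = r, write λ = r/(r+1) so L = T + λ·(G−T); L is affine-linear in λ
Every point depending on L is an affine combination of L and λ-independent points, so each such coordinate is linear in λ; the λ² term in each signed area is a multiple of (G−T)×(G−T) = 0, so 2·[LTX] and 2·[GHL] are each linear in λ. Evaluating at λ=0 and λ=1:
  2·[LTX] = 2/9·λ,   2·[GHL] = -1/9·λ + 1/9
So [LTX]:[GHL] = (2/9·λ) / (-1/9·λ + 1/9). Setting this equal to 8/5:
  2/9·λ = 8/5·(-1/9·λ + 1/9)  ⇒  λ = 4/9
Then r = λ/(1−λ) = (4/9)/(5/9) = 4/5. Check: with r = 4/5, L = (-14/27, -38/27) and [LTX]:[GHL] = 8/5 as required.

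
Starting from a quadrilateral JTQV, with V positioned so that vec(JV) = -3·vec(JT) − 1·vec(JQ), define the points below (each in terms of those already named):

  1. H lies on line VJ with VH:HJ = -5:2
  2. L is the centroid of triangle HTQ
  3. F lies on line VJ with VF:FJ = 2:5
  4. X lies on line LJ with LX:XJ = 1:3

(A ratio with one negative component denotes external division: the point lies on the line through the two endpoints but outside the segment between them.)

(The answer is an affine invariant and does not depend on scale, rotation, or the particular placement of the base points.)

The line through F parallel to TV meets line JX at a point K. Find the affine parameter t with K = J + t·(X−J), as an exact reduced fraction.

t = -60/77

Work in coordinates with J = (0, 0), T = (1, 0), Q = (0, 1), V = (-3, -1).
1. H lies on line VJ with VH:HJ = -5:2 ⇒ H = (2, 2/3)
2. L is the centroid of triangle HTQ ⇒ L = (1, 5/9)
3. F lies on line VJ with VF:FJ = 2:5 ⇒ F = (-15/7, -5/7)
4. X lies on line LJ with LX:XJ = 1:3 ⇒ X = (3/4, 5/12)
through F parallel to TV: direction (-4, -1); meets JX at K = (-45/77, -25/77)
K = J + t·(X−J) with t = -60/77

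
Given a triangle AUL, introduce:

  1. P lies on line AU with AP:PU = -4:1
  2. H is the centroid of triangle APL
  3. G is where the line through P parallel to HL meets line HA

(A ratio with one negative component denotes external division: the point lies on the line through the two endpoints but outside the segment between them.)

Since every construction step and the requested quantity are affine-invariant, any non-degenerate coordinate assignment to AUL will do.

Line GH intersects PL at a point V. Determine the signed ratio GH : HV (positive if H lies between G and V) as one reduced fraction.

Work in coordinates with A = (0, 0), U = (1, 0), L = (0, 1).
1. P lies on line AU with AP:PU = -4:1 ⇒ P = (4/3, 0)
2. H is the centroid of triangle APL ⇒ H = (4/9, 1/3)
3. G is where the line through P parallel to HL meets line HA ⇒ G = (8/9, 2/3)
line GH meets PL at V = (2/3, 1/2)
H = G + t·(V−G) with t = 2, so GH:HV = 2:-1

GH:HV = -2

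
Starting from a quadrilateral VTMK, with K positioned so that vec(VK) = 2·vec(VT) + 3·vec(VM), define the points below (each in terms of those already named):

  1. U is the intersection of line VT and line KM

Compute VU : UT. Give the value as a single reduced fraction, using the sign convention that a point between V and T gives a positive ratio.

VU:UT = -1/2

Choose coordinates V = (0, 0), T = (1, 0), M = (0, 1), K = (2, 3).
1. U is the intersection of line VT and line KM ⇒ U = (-1, 0)
U = V + t·(T−V) with t = -1, so VU:UT = t:(1−t) = -1:2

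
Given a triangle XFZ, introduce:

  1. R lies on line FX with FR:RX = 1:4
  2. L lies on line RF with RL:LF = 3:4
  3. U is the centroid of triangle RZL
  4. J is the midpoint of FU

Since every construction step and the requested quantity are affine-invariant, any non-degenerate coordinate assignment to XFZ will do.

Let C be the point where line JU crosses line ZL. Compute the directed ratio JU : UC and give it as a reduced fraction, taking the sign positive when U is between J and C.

JU:UC = -5/2

Work in coordinates with X = (0, 0), F = (1, 0), Z = (0, 1).
1. R lies on line FX with FR:RX = 1:4 ⇒ R = (4/5, 0)
2. L lies on line RF with RL:LF = 3:4 ⇒ L = (31/35, 0)
3. U is the centroid of triangle RZL ⇒ U = (59/105, 1/3)
4. J is the midpoint of FU ⇒ J = (82/105, 1/6)
line JU meets ZL at C = (341/525, 4/15)
U = J + t·(C−J) with t = 5/3, so JU:UC = 5/3:-2/3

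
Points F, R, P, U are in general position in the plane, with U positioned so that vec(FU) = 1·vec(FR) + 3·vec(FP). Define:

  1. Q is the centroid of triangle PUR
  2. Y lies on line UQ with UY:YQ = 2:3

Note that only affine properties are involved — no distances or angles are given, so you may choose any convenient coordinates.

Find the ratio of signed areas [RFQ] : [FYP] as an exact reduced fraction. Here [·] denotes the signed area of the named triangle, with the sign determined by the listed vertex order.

Assign F = (0, 0), R = (1, 0), P = (0, 1), U = (1, 3) — the answer is frame-independent, so this choice is without loss of generality.
1. Q is the centroid of triangle PUR ⇒ Q = (2/3, 4/3)
2. Y lies on line UQ with UY:YQ = 2:3 ⇒ Y = (13/15, 7/3)
2·[RFQ] = -4/3, 2·[FYP] = 13/15
[RFQ]:[FYP] = -4/3:13/15 = -20/13

[RFQ]:[FYP] = -20/13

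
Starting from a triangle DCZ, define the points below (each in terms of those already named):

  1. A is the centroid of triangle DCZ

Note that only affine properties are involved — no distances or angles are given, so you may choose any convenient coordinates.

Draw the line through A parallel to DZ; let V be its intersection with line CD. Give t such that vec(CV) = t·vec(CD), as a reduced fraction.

t = 2/3

Set D = (0, 0), C = (1, 0), Z = (0, 1); any affine frame gives the same invariant.
1. A is the centroid of triangle DCZ ⇒ A = (1/3, 1/3)
through A parallel to DZ: direction (0, 1); meets CD at V = (1/3, 0)
V = C + t·(D−C) with t = 2/3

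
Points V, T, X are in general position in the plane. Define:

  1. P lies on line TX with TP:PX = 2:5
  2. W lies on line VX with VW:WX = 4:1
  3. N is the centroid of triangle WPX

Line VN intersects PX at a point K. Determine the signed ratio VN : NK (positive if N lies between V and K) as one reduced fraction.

Set V = (0, 0), T = (1, 0), X = (0, 1); any affine frame gives the same invariant.
1. P lies on line TX with TP:PX = 2:5 ⇒ P = (5/7, 2/7)
2. W lies on line VX with VW:WX = 4:1 ⇒ W = (0, 4/5)
3. N is the centroid of triangle WPX ⇒ N = (5/21, 73/105)
line VN meets PX at K = (25/98, 73/98)
N = V + t·(K−V) with t = 14/15, so VN:NK = 14/15:1/15

VN:NK = 14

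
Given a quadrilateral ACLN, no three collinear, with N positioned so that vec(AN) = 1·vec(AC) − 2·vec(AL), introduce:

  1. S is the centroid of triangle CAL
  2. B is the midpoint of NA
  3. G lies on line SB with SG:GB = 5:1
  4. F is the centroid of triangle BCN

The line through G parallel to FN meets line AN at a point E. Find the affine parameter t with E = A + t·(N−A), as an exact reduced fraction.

Assign A = (0, 0), C = (1, 0), L = (0, 1), N = (1, -2) — the answer is frame-independent, so this choice is without loss of generality.
1. S is the centroid of triangle CAL ⇒ S = (1/3, 1/3)
2. B is the midpoint of NA ⇒ B = (1/2, -1)
3. G lies on line SB with SG:GB = 5:1 ⇒ G = (17/36, -7/9)
4. F is the centroid of triangle BCN ⇒ F = (5/6, -1)
through G parallel to FN: direction (1/6, -1); meets AN at E = (37/72, -37/36)
E = A + t·(N−A) with t = 37/72

t = 37/72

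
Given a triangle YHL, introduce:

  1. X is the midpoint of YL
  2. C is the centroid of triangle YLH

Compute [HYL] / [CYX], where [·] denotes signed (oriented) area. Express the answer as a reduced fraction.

Assign Y = (0, 0), H = (1, 0), L = (0, 1) — the answer is frame-independent, so this choice is without loss of generality.
1. X is the midpoint of YL ⇒ X = (0, 1/2)
2. C is the centroid of triangle YLH ⇒ C = (1/3, 1/3)
2·[HYL] = -1, 2·[CYX] = -1/6
[HYL]:[CYX] = -1:-1/6 = 6

[HYL]:[CYX] = 6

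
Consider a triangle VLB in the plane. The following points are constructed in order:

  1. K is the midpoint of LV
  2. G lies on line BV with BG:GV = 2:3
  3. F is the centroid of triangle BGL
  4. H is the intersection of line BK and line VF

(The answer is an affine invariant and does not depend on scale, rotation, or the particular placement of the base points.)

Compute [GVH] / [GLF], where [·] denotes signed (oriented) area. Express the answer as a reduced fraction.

Choose coordinates V = (0, 0), L = (1, 0), B = (0, 1).
1. K is the midpoint of LV ⇒ K = (1/2, 0)
2. G lies on line BV with BG:GV = 2:3 ⇒ G = (0, 3/5)
3. F is the centroid of triangle BGL ⇒ F = (1/3, 8/15)
4. H is the intersection of line BK and line VF ⇒ H = (5/18, 4/9)
2·[GVH] = 1/6, 2·[GLF] = 2/15
[GVH]:[GLF] = 1/6:2/15 = 5/4

[GVH]:[GLF] = 5/4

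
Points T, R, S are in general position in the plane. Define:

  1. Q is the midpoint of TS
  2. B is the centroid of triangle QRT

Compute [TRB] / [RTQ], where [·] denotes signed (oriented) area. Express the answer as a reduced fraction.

[TRB]:[RTQ] = -1/3

Choose coordinates T = (0, 0), R = (1, 0), S = (0, 1).
1. Q is the midpoint of TS ⇒ Q = (0, 1/2)
2. B is the centroid of triangle QRT ⇒ B = (1/3, 1/6)
2·[TRB] = 1/6, 2·[RTQ] = -1/2
[TRB]:[RTQ] = 1/6:-1/2 = -1/3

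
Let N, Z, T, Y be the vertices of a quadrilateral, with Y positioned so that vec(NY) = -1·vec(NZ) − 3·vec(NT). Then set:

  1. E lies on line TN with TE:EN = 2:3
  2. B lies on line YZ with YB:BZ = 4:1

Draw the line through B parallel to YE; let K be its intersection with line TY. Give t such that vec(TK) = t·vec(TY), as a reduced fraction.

Assign N = (0, 0), Z = (1, 0), T = (0, 1), Y = (-1, -3) — the answer is frame-independent, so this choice is without loss of generality.
1. E lies on line TN with TE:EN = 2:3 ⇒ E = (0, 3/5)
2. B lies on line YZ with YB:BZ = 4:1 ⇒ B = (3/5, -3/5)
through B parallel to YE: direction (1, 18/5); meets TY at K = (-47/5, -183/5)
K = T + t·(Y−T) with t = 47/5

t = 47/5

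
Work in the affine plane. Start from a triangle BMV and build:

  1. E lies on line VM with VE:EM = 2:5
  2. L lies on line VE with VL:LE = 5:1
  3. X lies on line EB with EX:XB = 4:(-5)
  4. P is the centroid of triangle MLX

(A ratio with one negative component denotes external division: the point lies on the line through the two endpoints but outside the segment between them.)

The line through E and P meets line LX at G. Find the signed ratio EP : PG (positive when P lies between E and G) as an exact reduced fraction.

Assign B = (0, 0), M = (1, 0), V = (0, 1) — the answer is frame-independent, so this choice is without loss of generality.
1. E lies on line VM with VE:EM = 2:5 ⇒ E = (2/7, 5/7)
2. L lies on line VE with VL:LE = 5:1 ⇒ L = (5/21, 16/21)
3. X lies on line EB with EX:XB = 4:(-5) ⇒ X = (10/7, 25/7)
4. P is the centroid of triangle MLX ⇒ P = (8/9, 13/9)
line EP meets LX at G = (40/273, 149/273)
P = E + t·(G−E) with t = -13/3, so EP:PG = -13/3:16/3

EP:PG = -13/16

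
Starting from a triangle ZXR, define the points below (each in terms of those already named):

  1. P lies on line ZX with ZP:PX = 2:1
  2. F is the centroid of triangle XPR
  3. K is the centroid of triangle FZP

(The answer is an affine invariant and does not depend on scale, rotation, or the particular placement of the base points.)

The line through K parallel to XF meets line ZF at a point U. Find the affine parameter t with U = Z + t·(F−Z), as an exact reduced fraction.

Choose coordinates Z = (0, 0), X = (1, 0), R = (0, 1).
1. P lies on line ZX with ZP:PX = 2:1 ⇒ P = (2/3, 0)
2. F is the centroid of triangle XPR ⇒ F = (5/9, 1/3)
3. K is the centroid of triangle FZP ⇒ K = (11/27, 1/9)
through K parallel to XF: direction (-4/9, 1/3); meets ZF at U = (25/81, 5/27)
U = Z + t·(F−Z) with t = 5/9

t = 5/9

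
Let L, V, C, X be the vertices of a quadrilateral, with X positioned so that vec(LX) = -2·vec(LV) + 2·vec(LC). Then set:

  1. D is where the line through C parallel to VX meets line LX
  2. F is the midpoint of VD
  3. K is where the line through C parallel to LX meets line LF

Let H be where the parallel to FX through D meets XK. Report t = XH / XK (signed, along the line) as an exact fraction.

t = 1/2

Assign L = (0, 0), V = (1, 0), C = (0, 1), X = (-2, 2) — the answer is frame-independent, so this choice is without loss of generality.
1. D is where the line through C parallel to VX meets line LX ⇒ D = (-3, 3)
2. F is the midpoint of VD ⇒ F = (-1, 3/2)
3. K is where the line through C parallel to LX meets line LF ⇒ K = (-2, 3)
through D parallel to FX: direction (-1, 1/2); meets XK at H = (-2, 5/2)
H = X + t·(K−X) with t = 1/2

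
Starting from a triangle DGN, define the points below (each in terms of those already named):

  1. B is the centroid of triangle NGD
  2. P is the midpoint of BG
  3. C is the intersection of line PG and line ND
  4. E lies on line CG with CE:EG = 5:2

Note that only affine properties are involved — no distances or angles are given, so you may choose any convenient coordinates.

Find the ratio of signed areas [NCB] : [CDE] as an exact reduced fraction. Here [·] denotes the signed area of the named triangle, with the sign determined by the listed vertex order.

[NCB]:[CDE] = 7/15

Assign D = (0, 0), G = (1, 0), N = (0, 1) — the answer is frame-independent, so this choice is without loss of generality.
1. B is the centroid of triangle NGD ⇒ B = (1/3, 1/3)
2. P is the midpoint of BG ⇒ P = (2/3, 1/6)
3. C is the intersection of line PG and line ND ⇒ C = (0, 1/2)
4. E lies on line CG with CE:EG = 5:2 ⇒ E = (5/7, 1/7)
2·[NCB] = 1/6, 2·[CDE] = 5/14
[NCB]:[CDE] = 1/6:5/14 = 7/15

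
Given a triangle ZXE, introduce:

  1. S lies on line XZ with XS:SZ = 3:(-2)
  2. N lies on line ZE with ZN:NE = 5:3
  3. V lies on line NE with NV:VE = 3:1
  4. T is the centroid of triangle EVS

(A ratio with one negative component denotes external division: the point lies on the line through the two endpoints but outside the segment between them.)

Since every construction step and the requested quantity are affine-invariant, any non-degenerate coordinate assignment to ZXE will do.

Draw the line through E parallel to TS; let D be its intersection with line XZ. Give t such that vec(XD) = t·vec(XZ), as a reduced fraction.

Assign Z = (0, 0), X = (1, 0), E = (0, 1) — the answer is frame-independent, so this choice is without loss of generality.
1. S lies on line XZ with XS:SZ = 3:(-2) ⇒ S = (-2, 0)
2. N lies on line ZE with ZN:NE = 5:3 ⇒ N = (0, 5/8)
3. V lies on line NE with NV:VE = 3:1 ⇒ V = (0, 29/32)
4. T is the centroid of triangle EVS ⇒ T = (-2/3, 61/96)
through E parallel to TS: direction (-4/3, -61/96); meets XZ at D = (-128/61, 0)
D = X + t·(Z−X) with t = 189/61

t = 189/61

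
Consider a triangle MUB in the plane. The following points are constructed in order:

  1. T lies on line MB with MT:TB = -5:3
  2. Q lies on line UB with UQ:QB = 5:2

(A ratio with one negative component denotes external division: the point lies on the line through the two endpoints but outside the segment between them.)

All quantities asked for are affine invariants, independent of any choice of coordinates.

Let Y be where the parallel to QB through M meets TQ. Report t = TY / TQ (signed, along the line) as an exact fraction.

Choose coordinates M = (0, 0), U = (1, 0), B = (0, 1).
1. T lies on line MB with MT:TB = -5:3 ⇒ T = (0, 5/2)
2. Q lies on line UB with UQ:QB = 5:2 ⇒ Q = (2/7, 5/7)
through M parallel to QB: direction (-2/7, 2/7); meets TQ at Y = (10/21, -10/21)
Y = T + t·(Q−T) with t = 5/3

t = 5/3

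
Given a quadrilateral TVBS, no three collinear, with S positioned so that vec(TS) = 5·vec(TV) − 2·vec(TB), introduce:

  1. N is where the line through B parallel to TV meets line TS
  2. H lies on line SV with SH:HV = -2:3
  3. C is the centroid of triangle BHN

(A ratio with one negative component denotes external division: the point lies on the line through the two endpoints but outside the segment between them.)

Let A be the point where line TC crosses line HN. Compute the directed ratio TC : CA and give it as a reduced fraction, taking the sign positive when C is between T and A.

TC:CA = -23/35

Work in coordinates with T = (0, 0), V = (1, 0), B = (0, 1), S = (5, -2).
1. N is where the line through B parallel to TV meets line TS ⇒ N = (-5/2, 1)
2. H lies on line SV with SH:HV = -2:3 ⇒ H = (13, -6)
3. C is the centroid of triangle BHN ⇒ C = (7/2, -4/3)
line TC meets HN at A = (-42/23, 16/23)
C = T + t·(A−T) with t = -23/12, so TC:CA = -23/12:35/12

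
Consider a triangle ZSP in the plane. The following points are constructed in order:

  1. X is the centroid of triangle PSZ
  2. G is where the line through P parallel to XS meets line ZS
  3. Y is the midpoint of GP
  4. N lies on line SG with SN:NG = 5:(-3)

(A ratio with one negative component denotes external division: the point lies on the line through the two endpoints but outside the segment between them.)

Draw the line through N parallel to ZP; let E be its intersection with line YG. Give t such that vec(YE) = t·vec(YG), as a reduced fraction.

t = 5/2

Assign Z = (0, 0), S = (1, 0), P = (0, 1) — the answer is frame-independent, so this choice is without loss of generality.
1. X is the centroid of triangle PSZ ⇒ X = (1/3, 1/3)
2. G is where the line through P parallel to XS meets line ZS ⇒ G = (2, 0)
3. Y is the midpoint of GP ⇒ Y = (1, 1/2)
4. N lies on line SG with SN:NG = 5:(-3) ⇒ N = (7/2, 0)
through N parallel to ZP: direction (0, 1); meets YG at E = (7/2, -3/4)
E = Y + t·(G−Y) with t = 5/2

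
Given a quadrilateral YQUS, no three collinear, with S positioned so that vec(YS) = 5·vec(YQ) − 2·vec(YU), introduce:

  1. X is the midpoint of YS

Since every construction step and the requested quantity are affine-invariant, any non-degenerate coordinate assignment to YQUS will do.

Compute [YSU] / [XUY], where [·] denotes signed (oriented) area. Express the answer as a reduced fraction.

Set Y = (0, 0), Q = (1, 0), U = (0, 1), S = (5, -2); any affine frame gives the same invariant.
1. X is the midpoint of YS ⇒ X = (5/2, -1)
2·[YSU] = 5, 2·[XUY] = 5/2
[YSU]:[XUY] = 5:5/2 = 2

[YSU]:[XUY] = 2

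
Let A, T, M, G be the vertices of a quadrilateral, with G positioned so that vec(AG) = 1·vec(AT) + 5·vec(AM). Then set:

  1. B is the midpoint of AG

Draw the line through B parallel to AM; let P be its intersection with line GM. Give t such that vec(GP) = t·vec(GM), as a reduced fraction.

Work in coordinates with A = (0, 0), T = (1, 0), M = (0, 1), G = (1, 5).
1. B is the midpoint of AG ⇒ B = (1/2, 5/2)
through B parallel to AM: direction (0, 1); meets GM at P = (1/2, 3)
P = G + t·(M−G) with t = 1/2

t = 1/2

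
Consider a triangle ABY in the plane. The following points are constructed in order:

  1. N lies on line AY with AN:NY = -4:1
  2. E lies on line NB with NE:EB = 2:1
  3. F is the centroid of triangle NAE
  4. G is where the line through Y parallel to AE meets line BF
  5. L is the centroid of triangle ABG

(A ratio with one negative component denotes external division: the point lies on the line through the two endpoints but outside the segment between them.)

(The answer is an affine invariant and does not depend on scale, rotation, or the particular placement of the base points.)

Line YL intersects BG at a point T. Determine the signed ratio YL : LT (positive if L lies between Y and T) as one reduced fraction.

Assign A = (0, 0), B = (1, 0), Y = (0, 1) — the answer is frame-independent, so this choice is without loss of generality.
1. N lies on line AY with AN:NY = -4:1 ⇒ N = (0, 4/3)
2. E lies on line NB with NE:EB = 2:1 ⇒ E = (2/3, 4/9)
3. F is the centroid of triangle NAE ⇒ F = (2/9, 16/27)
4. G is where the line through Y parallel to AE meets line BF ⇒ G = (-1/6, 8/9)
5. L is the centroid of triangle ABG ⇒ L = (5/18, 8/27)
line YL meets BG at T = (25/186, 184/279)
L = Y + t·(T−Y) with t = 31/15, so YL:LT = 31/15:-16/15

YL:LT = -31/16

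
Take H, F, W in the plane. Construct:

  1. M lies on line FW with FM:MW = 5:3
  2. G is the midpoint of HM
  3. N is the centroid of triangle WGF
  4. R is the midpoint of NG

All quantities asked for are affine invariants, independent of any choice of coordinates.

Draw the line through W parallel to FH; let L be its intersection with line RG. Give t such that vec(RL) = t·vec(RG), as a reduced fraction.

t = -10

Work in coordinates with H = (0, 0), F = (1, 0), W = (0, 1).
1. M lies on line FW with FM:MW = 5:3 ⇒ M = (3/8, 5/8)
2. G is the midpoint of HM ⇒ G = (3/16, 5/16)
3. N is the centroid of triangle WGF ⇒ N = (19/48, 7/16)
4. R is the midpoint of NG ⇒ R = (7/24, 3/8)
through W parallel to FH: direction (-1, 0); meets RG at L = (4/3, 1)
L = R + t·(G−R) with t = -10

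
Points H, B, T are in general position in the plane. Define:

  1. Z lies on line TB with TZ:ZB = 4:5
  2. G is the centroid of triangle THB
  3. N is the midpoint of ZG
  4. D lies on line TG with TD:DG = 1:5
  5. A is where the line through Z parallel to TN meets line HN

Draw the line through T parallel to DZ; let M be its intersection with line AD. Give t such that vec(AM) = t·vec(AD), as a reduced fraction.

Choose coordinates H = (0, 0), B = (1, 0), T = (0, 1).
1. Z lies on line TB with TZ:ZB = 4:5 ⇒ Z = (4/9, 5/9)
2. G is the centroid of triangle THB ⇒ G = (1/3, 1/3)
3. N is the midpoint of ZG ⇒ N = (7/18, 4/9)
4. D lies on line TG with TD:DG = 1:5 ⇒ D = (1/18, 8/9)
5. A is where the line through Z parallel to TN meets line HN ⇒ A = (25/54, 100/189)
through T parallel to DZ: direction (7/18, -1/3); meets AD at M = (-43/18, 64/21)
M = A + t·(D−A) with t = 7

t = 7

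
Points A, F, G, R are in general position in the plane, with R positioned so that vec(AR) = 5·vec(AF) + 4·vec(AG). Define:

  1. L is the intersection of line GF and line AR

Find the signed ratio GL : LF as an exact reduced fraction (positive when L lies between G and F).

GL:LF = 5/4

Assign A = (0, 0), F = (1, 0), G = (0, 1), R = (5, 4) — the answer is frame-independent, so this choice is without loss of generality.
1. L is the intersection of line GF and line AR ⇒ L = (5/9, 4/9)
L = G + t·(F−G) with t = 5/9, so GL:LF = t:(1−t) = 5/9:4/9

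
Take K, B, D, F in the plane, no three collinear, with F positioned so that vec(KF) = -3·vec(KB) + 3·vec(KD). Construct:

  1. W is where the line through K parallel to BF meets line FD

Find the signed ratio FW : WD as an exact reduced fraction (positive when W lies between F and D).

Set K = (0, 0), B = (1, 0), D = (0, 1), F = (-3, 3); any affine frame gives the same invariant.
1. W is where the line through K parallel to BF meets line FD ⇒ W = (-12, 9)
W = F + t·(D−F) with t = -3, so FW:WD = t:(1−t) = -3:4

FW:WD = -3/4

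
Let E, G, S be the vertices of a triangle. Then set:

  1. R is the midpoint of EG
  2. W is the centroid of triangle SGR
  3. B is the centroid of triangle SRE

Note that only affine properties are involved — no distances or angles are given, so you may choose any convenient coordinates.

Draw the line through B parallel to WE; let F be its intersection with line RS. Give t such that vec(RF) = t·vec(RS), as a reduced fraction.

Choose coordinates E = (0, 0), G = (1, 0), S = (0, 1).
1. R is the midpoint of EG ⇒ R = (1/2, 0)
2. W is the centroid of triangle SGR ⇒ W = (1/2, 1/3)
3. B is the centroid of triangle SRE ⇒ B = (1/6, 1/3)
through B parallel to WE: direction (-1/2, -1/3); meets RS at F = (7/24, 5/12)
F = R + t·(S−R) with t = 5/12

t = 5/12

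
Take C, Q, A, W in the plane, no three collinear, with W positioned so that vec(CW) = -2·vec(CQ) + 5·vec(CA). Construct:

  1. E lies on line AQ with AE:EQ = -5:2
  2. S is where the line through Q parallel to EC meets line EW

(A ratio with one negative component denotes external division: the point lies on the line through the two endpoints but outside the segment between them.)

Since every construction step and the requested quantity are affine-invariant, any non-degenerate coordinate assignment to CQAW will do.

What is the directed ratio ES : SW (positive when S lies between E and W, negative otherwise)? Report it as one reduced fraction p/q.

ES:SW = 2/19

Choose coordinates C = (0, 0), Q = (1, 0), A = (0, 1), W = (-2, 5).
1. E lies on line AQ with AE:EQ = -5:2 ⇒ E = (5/3, -2/3)
2. S is where the line through Q parallel to EC meets line EW ⇒ S = (83/63, -8/63)
S = E + t·(W−E) with t = 2/21, so ES:SW = t:(1−t) = 2/21:19/21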